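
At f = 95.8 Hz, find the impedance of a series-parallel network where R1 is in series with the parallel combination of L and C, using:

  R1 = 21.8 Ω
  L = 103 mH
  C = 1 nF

Step 1 — Angular frequency: ω = 2π·f = 2π·95.8 = 601.9 rad/s.
Step 2 — Component impedances:
  R1: Z = R = 21.8 Ω
  L: Z = jωL = j·601.9·0.103 = 0 + j62 Ω
  C: Z = 1/(jωC) = -j/(ω·C) = 0 - j1.661e+06 Ω
Step 3 — Parallel branch: L || C = 1/(1/L + 1/C) = 0 + j62 Ω.
Step 4 — Series with R1: Z_total = R1 + (L || C) = 21.8 + j62 Ω = 65.72∠70.6° Ω.

Z = 21.8 + j62 Ω = 65.72∠70.6° Ω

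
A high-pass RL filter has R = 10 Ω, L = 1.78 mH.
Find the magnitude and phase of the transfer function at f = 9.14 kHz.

Step 1 — Angular frequency: ω = 2π·9140 = 5.743e+04 rad/s.
Step 2 — Transfer function: H(jω) = jωL/(R + jωL).
Step 3 — Numerator jωL = j·102.2; denominator R + jωL = 10 + j102.2.
Step 4 — H = 0.9905 + j0.0969.
Step 5 — Magnitude: |H| = 0.9952 (-0.0 dB); phase: φ = 5.6°.

|H| = 0.9952 (-0.0 dB), φ = 5.6°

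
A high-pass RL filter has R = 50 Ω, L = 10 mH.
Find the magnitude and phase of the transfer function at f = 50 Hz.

Step 1 — Angular frequency: ω = 2π·50 = 314.2 rad/s.
Step 2 — Transfer function: H(jω) = jωL/(R + jωL).
Step 3 — Numerator jωL = j·3.142; denominator R + jωL = 50 + j3.142.
Step 4 — H = 0.003932 + j0.06258.
Step 5 — Magnitude: |H| = 0.06271 (-24.1 dB); phase: φ = 86.4°.

|H| = 0.06271 (-24.1 dB), φ = 86.4°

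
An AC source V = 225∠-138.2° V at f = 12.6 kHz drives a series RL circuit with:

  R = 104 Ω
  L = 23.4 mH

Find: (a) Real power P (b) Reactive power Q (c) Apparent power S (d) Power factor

Step 1 — Angular frequency: ω = 2π·f = 2π·1.26e+04 = 7.917e+04 rad/s.
Step 2 — Component impedances:
  R: Z = R = 104 Ω
  L: Z = jωL = j·7.917e+04·0.0234 = 0 + j1853 Ω
Step 3 — Series combination: Z_total = R + L = 104 + j1853 Ω = 1855∠86.8° Ω.
Step 4 — Source phasor: V = 225∠-138.2° V = -167.7 - j150 V.
Step 5 — Current: I = V / Z = -0.08577 + j0.08573 A = 0.1213∠135.0° A.
Step 6 — Complex power: S = V·I* = 1.529 + j27.24 VA.
Step 7 — Real power: P = Re(S) = 1.529 W.
Step 8 — Reactive power: Q = Im(S) = 27.24 VAR.
Step 9 — Apparent power: |S| = 27.28 VA.
Step 10 — Power factor: PF = P/|S| = 0.05605 (lagging).

(a) P = 1.529 W  (b) Q = 27.24 VAR  (c) S = 27.28 VA  (d) PF = 0.05605 (lagging)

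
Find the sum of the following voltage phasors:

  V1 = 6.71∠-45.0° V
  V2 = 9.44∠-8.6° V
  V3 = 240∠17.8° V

Step 1 — Convert each phasor to rectangular form:
  V1 = 6.71·(cos(-45.0°) + j·sin(-45.0°)) = 4.745 - j4.745 V
  V2 = 9.44·(cos(-8.6°) + j·sin(-8.6°)) = 9.334 - j1.412 V
  V3 = 240·(cos(17.8°) + j·sin(17.8°)) = 228.5 + j73.37 V
Step 2 — Sum components: V_total = 242.6 + j67.21 V.
Step 3 — Convert to polar: |V_total| = 251.7 V, ∠V_total = 15.5°.

V_total = 251.7∠15.5° V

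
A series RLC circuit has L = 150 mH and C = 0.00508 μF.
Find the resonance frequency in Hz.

Step 1 — Resonance condition Im(Z)=0 gives ω₀ = 1/√(LC).
Step 2 — ω₀ = 1/√(0.15·5.08e-09) = 3.623e+04 rad/s.
Step 3 — f₀ = ω₀/(2π) = 5766 Hz.

f₀ = 5766 Hz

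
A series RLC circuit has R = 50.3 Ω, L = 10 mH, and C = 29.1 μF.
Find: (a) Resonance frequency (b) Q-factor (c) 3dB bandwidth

Step 1 — Resonance: ω₀ = 1/√(LC) = 1/√(0.01·2.91e-05) = 1854 rad/s.
Step 2 — f₀ = ω₀/(2π) = 295 Hz.
Step 3 — Series Q: Q = ω₀L/R = 1854·0.01/50.3 = 0.3685.
Step 4 — Bandwidth: Δω = ω₀/Q = 5030 rad/s; BW = Δω/(2π) = 800.5 Hz.

(a) f₀ = 295 Hz  (b) Q = 0.3685  (c) BW = 800.5 Hz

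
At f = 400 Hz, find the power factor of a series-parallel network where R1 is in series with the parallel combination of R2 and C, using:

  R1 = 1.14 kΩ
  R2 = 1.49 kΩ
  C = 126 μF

Step 1 — Angular frequency: ω = 2π·f = 2π·400 = 2513 rad/s.
Step 2 — Component impedances:
  R1: Z = R = 1140 Ω
  R2: Z = R = 1490 Ω
  C: Z = 1/(jωC) = -j/(ω·C) = 0 - j3.158 Ω
Step 3 — Parallel branch: R2 || C = 1/(1/R2 + 1/C) = 0.006693 - j3.158 Ω.
Step 4 — Series with R1: Z_total = R1 + (R2 || C) = 1140 - j3.158 Ω = 1140∠-0.2° Ω.
Step 5 — Power factor: PF = cos(φ) = Re(Z)/|Z| = 1140/1140 = 1.
Step 6 — Type: Im(Z) = -3.158 ⇒ leading (phase φ = -0.2°).

PF = 1 (leading, φ = -0.2°)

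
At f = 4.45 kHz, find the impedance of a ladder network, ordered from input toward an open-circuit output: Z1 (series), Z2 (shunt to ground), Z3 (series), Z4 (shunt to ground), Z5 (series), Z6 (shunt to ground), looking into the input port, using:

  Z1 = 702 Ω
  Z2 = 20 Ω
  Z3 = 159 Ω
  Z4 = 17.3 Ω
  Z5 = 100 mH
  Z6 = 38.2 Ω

Step 1 — Angular frequency: ω = 2π·f = 2π·4450 = 2.796e+04 rad/s.
Step 2 — Component impedances:
  Z1: Z = R = 702 Ω
  Z2: Z = R = 20 Ω
  Z3: Z = R = 159 Ω
  Z4: Z = R = 17.3 Ω
  Z5: Z = jωL = j·2.796e+04·0.1 = 0 + j2796 Ω
  Z6: Z = R = 38.2 Ω
Step 3 — Ladder network (open output): work backward from the far end, alternating series and parallel combinations. Z_in = 720 + j0.001111 Ω = 720∠0.0° Ω.

Z = 720 + j0.001111 Ω = 720∠0.0° Ω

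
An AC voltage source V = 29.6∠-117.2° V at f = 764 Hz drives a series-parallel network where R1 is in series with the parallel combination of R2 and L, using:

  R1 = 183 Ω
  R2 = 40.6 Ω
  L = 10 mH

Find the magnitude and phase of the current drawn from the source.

Step 1 — Angular frequency: ω = 2π·f = 2π·764 = 4800 rad/s.
Step 2 — Component impedances:
  R1: Z = R = 183 Ω
  R2: Z = R = 40.6 Ω
  L: Z = jωL = j·4800·0.01 = 0 + j48 Ω
Step 3 — Parallel branch: R2 || L = 1/(1/R2 + 1/L) = 23.67 + j20.02 Ω.
Step 4 — Series with R1: Z_total = R1 + (R2 || L) = 206.7 + j20.02 Ω = 207.6∠5.5° Ω.
Step 5 — Source phasor: V = 29.6∠-117.2° V = -13.53 - j26.33 V.
Step 6 — Ohm's law: I = V / Z_total = (-13.53 - j26.33) / (206.7 + j20.02) = -0.07708 - j0.1199 A.
Step 7 — Convert to polar: |I| = 0.1426 A, ∠I = -122.7°.

I = 0.1426∠-122.7° A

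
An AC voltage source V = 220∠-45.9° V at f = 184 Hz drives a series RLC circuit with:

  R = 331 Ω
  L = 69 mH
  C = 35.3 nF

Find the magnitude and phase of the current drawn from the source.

Step 1 — Angular frequency: ω = 2π·f = 2π·184 = 1156 rad/s.
Step 2 — Component impedances:
  R: Z = R = 331 Ω
  L: Z = jωL = j·1156·0.069 = 0 + j79.77 Ω
  C: Z = 1/(jωC) = -j/(ω·C) = 0 - j2.45e+04 Ω
Step 3 — Series combination: Z_total = R + L + C = 331 - j2.442e+04 Ω = 2.443e+04∠-89.2° Ω.
Step 4 — Source phasor: V = 220∠-45.9° V = 153.1 - j158 V.
Step 5 — Ohm's law: I = V / Z_total = (153.1 - j158) / (331 - j2.442e+04) = 0.006552 + j0.00618 A.
Step 6 — Convert to polar: |I| = 0.009007 A, ∠I = 43.3°.

I = 0.009007∠43.3° A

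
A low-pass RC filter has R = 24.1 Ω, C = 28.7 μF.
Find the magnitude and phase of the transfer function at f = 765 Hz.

Step 1 — Angular frequency: ω = 2π·765 = 4807 rad/s.
Step 2 — Transfer function: H(jω) = 1/(1 + jωRC).
Step 3 — Denominator: 1 + jωRC = 1 + j·4807·24.1·2.87e-05 = 1 + j3.325.
Step 4 — H = 0.08297 - j0.2758.
Step 5 — Magnitude: |H| = 0.288 (-10.8 dB); phase: φ = -73.3°.

|H| = 0.288 (-10.8 dB), φ = -73.3°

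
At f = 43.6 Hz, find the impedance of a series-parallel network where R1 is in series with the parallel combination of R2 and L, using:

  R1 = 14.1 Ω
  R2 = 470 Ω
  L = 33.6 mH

Step 1 — Angular frequency: ω = 2π·f = 2π·43.6 = 273.9 rad/s.
Step 2 — Component impedances:
  R1: Z = R = 14.1 Ω
  R2: Z = R = 470 Ω
  L: Z = jωL = j·273.9·0.0336 = 0 + j9.205 Ω
Step 3 — Parallel branch: R2 || L = 1/(1/R2 + 1/L) = 0.1802 + j9.201 Ω.
Step 4 — Series with R1: Z_total = R1 + (R2 || L) = 14.28 + j9.201 Ω = 16.99∠32.8° Ω.

Z = 14.28 + j9.201 Ω = 16.99∠32.8° Ω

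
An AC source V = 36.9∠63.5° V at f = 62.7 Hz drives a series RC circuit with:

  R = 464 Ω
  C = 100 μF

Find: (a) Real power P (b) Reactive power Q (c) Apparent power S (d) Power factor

Step 1 — Angular frequency: ω = 2π·f = 2π·62.7 = 394 rad/s.
Step 2 — Component impedances:
  R: Z = R = 464 Ω
  C: Z = 1/(jωC) = -j/(ω·C) = 0 - j25.38 Ω
Step 3 — Series combination: Z_total = R + C = 464 - j25.38 Ω = 464.7∠-3.1° Ω.
Step 4 — Source phasor: V = 36.9∠63.5° V = 16.46 + j33.02 V.
Step 5 — Current: I = V / Z = 0.0315 + j0.07289 A = 0.07941∠66.6° A.
Step 6 — Complex power: S = V·I* = 2.926 - j0.1601 VA.
Step 7 — Real power: P = Re(S) = 2.926 W.
Step 8 — Reactive power: Q = Im(S) = -0.1601 VAR.
Step 9 — Apparent power: |S| = 2.93 VA.
Step 10 — Power factor: PF = P/|S| = 0.9985 (leading).

(a) P = 2.926 W  (b) Q = -0.1601 VAR  (c) S = 2.93 VA  (d) PF = 0.9985 (leading)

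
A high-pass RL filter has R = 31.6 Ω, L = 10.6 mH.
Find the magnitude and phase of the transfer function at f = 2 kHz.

Step 1 — Angular frequency: ω = 2π·2000 = 1.257e+04 rad/s.
Step 2 — Transfer function: H(jω) = jωL/(R + jωL).
Step 3 — Numerator jωL = j·133.2; denominator R + jωL = 31.6 + j133.2.
Step 4 — H = 0.9467 + j0.2246.
Step 5 — Magnitude: |H| = 0.973 (-0.2 dB); phase: φ = 13.3°.

|H| = 0.973 (-0.2 dB), φ = 13.3°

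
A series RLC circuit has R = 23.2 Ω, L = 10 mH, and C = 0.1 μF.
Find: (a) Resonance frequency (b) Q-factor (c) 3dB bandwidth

Step 1 — Resonance: ω₀ = 1/√(LC) = 1/√(0.01·1e-07) = 3.162e+04 rad/s.
Step 2 — f₀ = ω₀/(2π) = 5033 Hz.
Step 3 — Series Q: Q = ω₀L/R = 3.162e+04·0.01/23.2 = 13.63.
Step 4 — Bandwidth: Δω = ω₀/Q = 2320 rad/s; BW = Δω/(2π) = 369.2 Hz.

(a) f₀ = 5033 Hz  (b) Q = 13.63  (c) BW = 369.2 Hz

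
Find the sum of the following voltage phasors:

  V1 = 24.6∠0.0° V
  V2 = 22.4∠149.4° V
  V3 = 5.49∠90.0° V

Step 1 — Convert each phasor to rectangular form:
  V1 = 24.6·(cos(0.0°) + j·sin(0.0°)) = 24.6 V
  V2 = 22.4·(cos(149.4°) + j·sin(149.4°)) = -19.28 + j11.4 V
  V3 = 5.49·(cos(90.0°) + j·sin(90.0°)) = 0 + j5.49 V
Step 2 — Sum components: V_total = 5.319 + j16.89 V.
Step 3 — Convert to polar: |V_total| = 17.71 V, ∠V_total = 72.5°.

V_total = 17.71∠72.5° V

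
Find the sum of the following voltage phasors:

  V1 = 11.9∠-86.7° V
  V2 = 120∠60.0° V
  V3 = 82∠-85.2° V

Step 1 — Convert each phasor to rectangular form:
  V1 = 11.9·(cos(-86.7°) + j·sin(-86.7°)) = 0.685 - j11.88 V
  V2 = 120·(cos(60.0°) + j·sin(60.0°)) = 60 + j103.9 V
  V3 = 82·(cos(-85.2°) + j·sin(-85.2°)) = 6.862 - j81.71 V
Step 2 — Sum components: V_total = 67.55 + j10.33 V.
Step 3 — Convert to polar: |V_total| = 68.33 V, ∠V_total = 8.7°.

V_total = 68.33∠8.7° V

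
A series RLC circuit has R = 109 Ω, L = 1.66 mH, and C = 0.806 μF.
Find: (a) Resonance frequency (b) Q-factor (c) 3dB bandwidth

Step 1 — Resonance: ω₀ = 1/√(LC) = 1/√(0.00166·8.06e-07) = 2.734e+04 rad/s.
Step 2 — f₀ = ω₀/(2π) = 4351 Hz.
Step 3 — Series Q: Q = ω₀L/R = 2.734e+04·0.00166/109 = 0.4164.
Step 4 — Bandwidth: Δω = ω₀/Q = 6.566e+04 rad/s; BW = Δω/(2π) = 1.045e+04 Hz.

(a) f₀ = 4351 Hz  (b) Q = 0.4164  (c) BW = 1.045e+04 Hz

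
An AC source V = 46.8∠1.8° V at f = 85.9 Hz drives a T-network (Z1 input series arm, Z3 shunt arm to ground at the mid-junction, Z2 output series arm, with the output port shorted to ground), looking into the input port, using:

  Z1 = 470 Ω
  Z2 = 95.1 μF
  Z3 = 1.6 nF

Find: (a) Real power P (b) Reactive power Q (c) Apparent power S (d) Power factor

Step 1 — Angular frequency: ω = 2π·f = 2π·85.9 = 539.7 rad/s.
Step 2 — Component impedances:
  Z1: Z = R = 470 Ω
  Z2: Z = 1/(jωC) = -j/(ω·C) = 0 - j19.48 Ω
  Z3: Z = 1/(jωC) = -j/(ω·C) = 0 - j1.158e+06 Ω
Step 3 — With the output port shorted to ground, the output series arm Z2 runs from the junction to ground; the shunt arm Z3 also runs from the junction to ground. They appear in parallel: Z3 || Z2 = 0 - j19.48 Ω.
Step 4 — Series with input arm Z1: Z_in = Z1 + (Z3 || Z2) = 470 - j19.48 Ω = 470.4∠-2.4° Ω.
Step 5 — Source phasor: V = 46.8∠1.8° V = 46.78 + j1.47 V.
Step 6 — Current: I = V / Z = 0.09923 + j0.007241 A = 0.09949∠4.2° A.
Step 7 — Complex power: S = V·I* = 4.652 - j0.1928 VA.
Step 8 — Real power: P = Re(S) = 4.652 W.
Step 9 — Reactive power: Q = Im(S) = -0.1928 VAR.
Step 10 — Apparent power: |S| = 4.656 VA.
Step 11 — Power factor: PF = P/|S| = 0.9991 (leading).

(a) P = 4.652 W  (b) Q = -0.1928 VAR  (c) S = 4.656 VA  (d) PF = 0.9991 (leading)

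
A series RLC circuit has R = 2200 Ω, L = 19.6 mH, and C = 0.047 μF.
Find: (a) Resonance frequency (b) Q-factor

Step 1 — Resonance condition Im(Z)=0 gives ω₀ = 1/√(LC).
Step 2 — ω₀ = 1/√(0.0196·4.7e-08) = 3.295e+04 rad/s.
Step 3 — f₀ = ω₀/(2π) = 5244 Hz.
Step 4 — Series Q: Q = ω₀L/R = 3.295e+04·0.0196/2200 = 0.2935.

(a) f₀ = 5244 Hz  (b) Q = 0.2935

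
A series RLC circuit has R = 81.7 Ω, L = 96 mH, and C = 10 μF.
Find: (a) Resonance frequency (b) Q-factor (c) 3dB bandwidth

Step 1 — Resonance condition Im(Z)=0 gives ω₀ = 1/√(LC).
Step 2 — ω₀ = 1/√(0.096·1e-05) = 1021 rad/s.
Step 3 — f₀ = ω₀/(2π) = 162.4 Hz.
Step 4 — Series Q: Q = ω₀L/R = 1021·0.096/81.7 = 1.199.
Step 5 — 3dB bandwidth: Δω = ω₀/Q = 851 rad/s; BW = Δω/(2π) = 135.4 Hz.

(a) f₀ = 162.4 Hz  (b) Q = 1.199  (c) BW = 135.4 Hz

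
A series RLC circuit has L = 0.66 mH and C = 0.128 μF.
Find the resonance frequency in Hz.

Step 1 — Resonance condition Im(Z)=0 gives ω₀ = 1/√(LC).
Step 2 — ω₀ = 1/√(0.00066·1.28e-07) = 1.088e+05 rad/s.
Step 3 — f₀ = ω₀/(2π) = 1.732e+04 Hz.

f₀ = 1.732e+04 Hz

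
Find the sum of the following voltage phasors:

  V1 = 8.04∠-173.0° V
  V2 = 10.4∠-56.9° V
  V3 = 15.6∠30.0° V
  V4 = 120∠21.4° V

Step 1 — Convert each phasor to rectangular form:
  V1 = 8.04·(cos(-173.0°) + j·sin(-173.0°)) = -7.98 - j0.9798 V
  V2 = 10.4·(cos(-56.9°) + j·sin(-56.9°)) = 5.679 - j8.712 V
  V3 = 15.6·(cos(30.0°) + j·sin(30.0°)) = 13.51 + j7.8 V
  V4 = 120·(cos(21.4°) + j·sin(21.4°)) = 111.7 + j43.79 V
Step 2 — Sum components: V_total = 122.9 + j41.89 V.
Step 3 — Convert to polar: |V_total| = 129.9 V, ∠V_total = 18.8°.

V_total = 129.9∠18.8° V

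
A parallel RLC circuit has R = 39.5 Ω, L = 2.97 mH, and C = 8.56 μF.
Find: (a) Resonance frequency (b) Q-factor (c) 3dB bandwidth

Step 1 — Resonance: ω₀ = 1/√(LC) = 1/√(0.00297·8.56e-06) = 6272 rad/s.
Step 2 — f₀ = ω₀/(2π) = 998.2 Hz.
Step 3 — Parallel Q: Q = R/(ω₀L) = 39.5/(6272·0.00297) = 2.121.
Step 4 — Bandwidth: Δω = ω₀/Q = 2958 rad/s; BW = Δω/(2π) = 470.7 Hz.

(a) f₀ = 998.2 Hz  (b) Q = 2.121  (c) BW = 470.7 Hz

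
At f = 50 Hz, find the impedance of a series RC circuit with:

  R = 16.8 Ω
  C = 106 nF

Step 1 — Angular frequency: ω = 2π·f = 2π·50 = 314.2 rad/s.
Step 2 — Component impedances:
  R: Z = R = 16.8 Ω
  C: Z = 1/(jωC) = -j/(ω·C) = 0 - j3.003e+04 Ω
Step 3 — Series combination: Z_total = R + C = 16.8 - j3.003e+04 Ω = 3.003e+04∠-90.0° Ω.

Z = 16.8 - j3.003e+04 Ω = 3.003e+04∠-90.0° Ω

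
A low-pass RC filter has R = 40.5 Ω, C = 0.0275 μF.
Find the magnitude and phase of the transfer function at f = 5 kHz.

Step 1 — Angular frequency: ω = 2π·5000 = 3.142e+04 rad/s.
Step 2 — Transfer function: H(jω) = 1/(1 + jωRC).
Step 3 — Denominator: 1 + jωRC = 1 + j·3.142e+04·40.5·2.75e-08 = 1 + j0.03499.
Step 4 — H = 0.9988 - j0.03495.
Step 5 — Magnitude: |H| = 0.9994 (-0.0 dB); phase: φ = -2.0°.

|H| = 0.9994 (-0.0 dB), φ = -2.0°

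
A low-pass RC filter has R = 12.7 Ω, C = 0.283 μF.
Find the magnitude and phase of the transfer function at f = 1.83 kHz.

Step 1 — Angular frequency: ω = 2π·1830 = 1.15e+04 rad/s.
Step 2 — Transfer function: H(jω) = 1/(1 + jωRC).
Step 3 — Denominator: 1 + jωRC = 1 + j·1.15e+04·12.7·2.83e-07 = 1 + j0.04133.
Step 4 — H = 0.9983 - j0.04126.
Step 5 — Magnitude: |H| = 0.9991 (-0.0 dB); phase: φ = -2.4°.

|H| = 0.9991 (-0.0 dB), φ = -2.4°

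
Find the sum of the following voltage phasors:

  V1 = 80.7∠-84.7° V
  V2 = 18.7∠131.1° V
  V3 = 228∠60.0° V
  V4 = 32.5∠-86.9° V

Step 1 — Convert each phasor to rectangular form:
  V1 = 80.7·(cos(-84.7°) + j·sin(-84.7°)) = 7.454 - j80.35 V
  V2 = 18.7·(cos(131.1°) + j·sin(131.1°)) = -12.29 + j14.09 V
  V3 = 228·(cos(60.0°) + j·sin(60.0°)) = 114 + j197.5 V
  V4 = 32.5·(cos(-86.9°) + j·sin(-86.9°)) = 1.758 - j32.45 V
Step 2 — Sum components: V_total = 110.9 + j98.74 V.
Step 3 — Convert to polar: |V_total| = 148.5 V, ∠V_total = 41.7°.

V_total = 148.5∠41.7° V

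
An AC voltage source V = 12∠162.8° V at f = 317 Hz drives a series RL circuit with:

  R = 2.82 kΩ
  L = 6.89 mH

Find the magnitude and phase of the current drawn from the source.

Step 1 — Angular frequency: ω = 2π·f = 2π·317 = 1992 rad/s.
Step 2 — Component impedances:
  R: Z = R = 2820 Ω
  L: Z = jωL = j·1992·0.00689 = 0 + j13.72 Ω
Step 3 — Series combination: Z_total = R + L = 2820 + j13.72 Ω = 2820∠0.3° Ω.
Step 4 — Source phasor: V = 12∠162.8° V = -11.46 + j3.548 V.
Step 5 — Ohm's law: I = V / Z_total = (-11.46 + j3.548) / (2820 + j13.72) = -0.004059 + j0.001278 A.
Step 6 — Convert to polar: |I| = 0.004255 A, ∠I = 162.5°.

I = 0.004255∠162.5° A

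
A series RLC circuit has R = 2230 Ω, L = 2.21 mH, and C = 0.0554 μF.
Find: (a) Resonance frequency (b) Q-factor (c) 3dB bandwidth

Step 1 — Resonance: ω₀ = 1/√(LC) = 1/√(0.00221·5.54e-08) = 9.038e+04 rad/s.
Step 2 — f₀ = ω₀/(2π) = 1.438e+04 Hz.
Step 3 — Series Q: Q = ω₀L/R = 9.038e+04·0.00221/2230 = 0.08956.
Step 4 — Bandwidth: Δω = ω₀/Q = 1.009e+06 rad/s; BW = Δω/(2π) = 1.606e+05 Hz.

(a) f₀ = 1.438e+04 Hz  (b) Q = 0.08956  (c) BW = 1.606e+05 Hz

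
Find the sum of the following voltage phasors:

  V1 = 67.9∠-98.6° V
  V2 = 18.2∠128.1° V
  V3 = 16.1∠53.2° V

Step 1 — Convert each phasor to rectangular form:
  V1 = 67.9·(cos(-98.6°) + j·sin(-98.6°)) = -10.15 - j67.14 V
  V2 = 18.2·(cos(128.1°) + j·sin(128.1°)) = -11.23 + j14.32 V
  V3 = 16.1·(cos(53.2°) + j·sin(53.2°)) = 9.644 + j12.89 V
Step 2 — Sum components: V_total = -11.74 - j39.92 V.
Step 3 — Convert to polar: |V_total| = 41.61 V, ∠V_total = -106.4°.

V_total = 41.61∠-106.4° V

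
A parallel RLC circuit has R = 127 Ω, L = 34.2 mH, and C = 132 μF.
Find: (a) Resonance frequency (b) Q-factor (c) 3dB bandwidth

Step 1 — Resonance: ω₀ = 1/√(LC) = 1/√(0.0342·0.000132) = 470.7 rad/s.
Step 2 — f₀ = ω₀/(2π) = 74.91 Hz.
Step 3 — Parallel Q: Q = R/(ω₀L) = 127/(470.7·0.0342) = 7.89.
Step 4 — Bandwidth: Δω = ω₀/Q = 59.65 rad/s; BW = Δω/(2π) = 9.494 Hz.

(a) f₀ = 74.91 Hz  (b) Q = 7.89  (c) BW = 9.494 Hz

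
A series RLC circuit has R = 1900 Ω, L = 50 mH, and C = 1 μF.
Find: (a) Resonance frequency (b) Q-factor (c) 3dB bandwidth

Step 1 — Resonance: ω₀ = 1/√(LC) = 1/√(0.05·1e-06) = 4472 rad/s.
Step 2 — f₀ = ω₀/(2π) = 711.8 Hz.
Step 3 — Series Q: Q = ω₀L/R = 4472·0.05/1900 = 0.1177.
Step 4 — Bandwidth: Δω = ω₀/Q = 3.8e+04 rad/s; BW = Δω/(2π) = 6048 Hz.

(a) f₀ = 711.8 Hz  (b) Q = 0.1177  (c) BW = 6048 Hz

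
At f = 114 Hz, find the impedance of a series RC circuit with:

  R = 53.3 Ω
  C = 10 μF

Step 1 — Angular frequency: ω = 2π·f = 2π·114 = 716.3 rad/s.
Step 2 — Component impedances:
  R: Z = R = 53.3 Ω
  C: Z = 1/(jωC) = -j/(ω·C) = 0 - j139.6 Ω
Step 3 — Series combination: Z_total = R + C = 53.3 - j139.6 Ω = 149.4∠-69.1° Ω.

Z = 53.3 - j139.6 Ω = 149.4∠-69.1° Ω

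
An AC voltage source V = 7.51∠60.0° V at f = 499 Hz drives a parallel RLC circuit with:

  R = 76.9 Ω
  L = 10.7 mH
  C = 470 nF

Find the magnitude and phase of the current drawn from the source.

Step 1 — Angular frequency: ω = 2π·f = 2π·499 = 3135 rad/s.
Step 2 — Component impedances:
  R: Z = R = 76.9 Ω
  L: Z = jωL = j·3135·0.0107 = 0 + j33.55 Ω
  C: Z = 1/(jωC) = -j/(ω·C) = 0 - j678.6 Ω
Step 3 — Parallel combination: 1/Z_total = 1/R + 1/L + 1/C; Z_total = 13.38 + j29.15 Ω = 32.08∠65.3° Ω.
Step 4 — Source phasor: V = 7.51∠60.0° V = 3.755 + j6.504 V.
Step 5 — Ohm's law: I = V / Z_total = (3.755 + j6.504) / (13.38 + j29.15) = 0.2331 - j0.02182 A.
Step 6 — Convert to polar: |I| = 0.2341 A, ∠I = -5.3°.

I = 0.2341∠-5.3° A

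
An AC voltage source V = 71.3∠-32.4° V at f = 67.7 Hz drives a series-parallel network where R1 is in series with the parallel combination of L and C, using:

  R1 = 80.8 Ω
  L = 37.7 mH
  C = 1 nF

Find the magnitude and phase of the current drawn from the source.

Step 1 — Angular frequency: ω = 2π·f = 2π·67.7 = 425.4 rad/s.
Step 2 — Component impedances:
  R1: Z = R = 80.8 Ω
  L: Z = jωL = j·425.4·0.0377 = 0 + j16.04 Ω
  C: Z = 1/(jωC) = -j/(ω·C) = 0 - j2.351e+06 Ω
Step 3 — Parallel branch: L || C = 1/(1/L + 1/C) = 0 + j16.04 Ω.
Step 4 — Series with R1: Z_total = R1 + (L || C) = 80.8 + j16.04 Ω = 82.38∠11.2° Ω.
Step 5 — Source phasor: V = 71.3∠-32.4° V = 60.2 - j38.2 V.
Step 6 — Ohm's law: I = V / Z_total = (60.2 - j38.2) / (80.8 + j16.04) = 0.6265 - j0.5972 A.
Step 7 — Convert to polar: |I| = 0.8655 A, ∠I = -43.6°.

I = 0.8655∠-43.6° A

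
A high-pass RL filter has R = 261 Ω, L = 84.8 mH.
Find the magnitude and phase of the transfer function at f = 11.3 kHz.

Step 1 — Angular frequency: ω = 2π·1.13e+04 = 7.1e+04 rad/s.
Step 2 — Transfer function: H(jω) = jωL/(R + jωL).
Step 3 — Numerator jωL = j·6021; denominator R + jωL = 261 + j6021.
Step 4 — H = 0.9981 + j0.04327.
Step 5 — Magnitude: |H| = 0.9991 (-0.0 dB); phase: φ = 2.5°.

|H| = 0.9991 (-0.0 dB), φ = 2.5°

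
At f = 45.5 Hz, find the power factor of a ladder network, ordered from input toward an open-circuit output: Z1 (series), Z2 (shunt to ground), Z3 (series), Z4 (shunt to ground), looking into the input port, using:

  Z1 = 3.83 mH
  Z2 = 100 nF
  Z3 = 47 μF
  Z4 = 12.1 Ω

Step 1 — Angular frequency: ω = 2π·f = 2π·45.5 = 285.9 rad/s.
Step 2 — Component impedances:
  Z1: Z = jωL = j·285.9·0.00383 = 0 + j1.095 Ω
  Z2: Z = 1/(jωC) = -j/(ω·C) = 0 - j3.498e+04 Ω
  Z3: Z = 1/(jωC) = -j/(ω·C) = 0 - j74.42 Ω
  Z4: Z = R = 12.1 Ω
Step 3 — Ladder network (open output): work backward from the far end, alternating series and parallel combinations. Z_in = 12.05 - j73.17 Ω = 74.16∠-80.6° Ω.
Step 4 — Power factor: PF = cos(φ) = Re(Z)/|Z| = 12.05/74.16 = 0.1625.
Step 5 — Type: Im(Z) = -73.17 ⇒ leading (phase φ = -80.6°).

PF = 0.1625 (leading, φ = -80.6°)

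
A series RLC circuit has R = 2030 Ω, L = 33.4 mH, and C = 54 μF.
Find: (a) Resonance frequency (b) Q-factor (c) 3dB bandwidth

Step 1 — Resonance: ω₀ = 1/√(LC) = 1/√(0.0334·5.4e-05) = 744.6 rad/s.
Step 2 — f₀ = ω₀/(2π) = 118.5 Hz.
Step 3 — Series Q: Q = ω₀L/R = 744.6·0.0334/2030 = 0.01225.
Step 4 — Bandwidth: Δω = ω₀/Q = 6.078e+04 rad/s; BW = Δω/(2π) = 9673 Hz.

(a) f₀ = 118.5 Hz  (b) Q = 0.01225  (c) BW = 9673 Hz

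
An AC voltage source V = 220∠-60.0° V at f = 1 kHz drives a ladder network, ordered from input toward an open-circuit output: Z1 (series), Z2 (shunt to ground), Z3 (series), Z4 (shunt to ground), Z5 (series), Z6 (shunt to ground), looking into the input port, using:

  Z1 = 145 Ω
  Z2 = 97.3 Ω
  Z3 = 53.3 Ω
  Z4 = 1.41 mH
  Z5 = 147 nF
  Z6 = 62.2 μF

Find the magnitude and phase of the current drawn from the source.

Step 1 — Angular frequency: ω = 2π·f = 2π·1000 = 6283 rad/s.
Step 2 — Component impedances:
  Z1: Z = R = 145 Ω
  Z2: Z = R = 97.3 Ω
  Z3: Z = R = 53.3 Ω
  Z4: Z = jωL = j·6283·0.00141 = 0 + j8.859 Ω
  Z5: Z = 1/(jωC) = -j/(ω·C) = 0 - j1083 Ω
  Z6: Z = 1/(jωC) = -j/(ω·C) = 0 - j2.559 Ω
Step 3 — Ladder network (open output): work backward from the far end, alternating series and parallel combinations. Z_in = 179.7 + j3.715 Ω = 179.7∠1.2° Ω.
Step 4 — Source phasor: V = 220∠-60.0° V = 110 - j190.5 V.
Step 5 — Ohm's law: I = V / Z_total = (110 - j190.5) / (179.7 + j3.715) = 0.5901 - j1.073 A.
Step 6 — Convert to polar: |I| = 1.224 A, ∠I = -61.2°.

I = 1.224∠-61.2° A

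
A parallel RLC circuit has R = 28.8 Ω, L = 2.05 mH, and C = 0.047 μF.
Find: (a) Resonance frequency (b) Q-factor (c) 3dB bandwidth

Step 1 — Resonance: ω₀ = 1/√(LC) = 1/√(0.00205·4.7e-08) = 1.019e+05 rad/s.
Step 2 — f₀ = ω₀/(2π) = 1.621e+04 Hz.
Step 3 — Parallel Q: Q = R/(ω₀L) = 28.8/(1.019e+05·0.00205) = 0.1379.
Step 4 — Bandwidth: Δω = ω₀/Q = 7.388e+05 rad/s; BW = Δω/(2π) = 1.176e+05 Hz.

(a) f₀ = 1.621e+04 Hz  (b) Q = 0.1379  (c) BW = 1.176e+05 Hz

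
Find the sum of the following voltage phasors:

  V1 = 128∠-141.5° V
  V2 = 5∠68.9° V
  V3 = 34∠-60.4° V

Step 1 — Convert each phasor to rectangular form:
  V1 = 128·(cos(-141.5°) + j·sin(-141.5°)) = -100.2 - j79.68 V
  V2 = 5·(cos(68.9°) + j·sin(68.9°)) = 1.8 + j4.665 V
  V3 = 34·(cos(-60.4°) + j·sin(-60.4°)) = 16.79 - j29.56 V
Step 2 — Sum components: V_total = -81.58 - j104.6 V.
Step 3 — Convert to polar: |V_total| = 132.6 V, ∠V_total = -128.0°.

V_total = 132.6∠-128.0° V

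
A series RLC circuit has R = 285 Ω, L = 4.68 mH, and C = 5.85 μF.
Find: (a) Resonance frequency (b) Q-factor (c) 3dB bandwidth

Step 1 — Resonance: ω₀ = 1/√(LC) = 1/√(0.00468·5.85e-06) = 6044 rad/s.
Step 2 — f₀ = ω₀/(2π) = 961.9 Hz.
Step 3 — Series Q: Q = ω₀L/R = 6044·0.00468/285 = 0.09924.
Step 4 — Bandwidth: Δω = ω₀/Q = 6.09e+04 rad/s; BW = Δω/(2π) = 9692 Hz.

(a) f₀ = 961.9 Hz  (b) Q = 0.09924  (c) BW = 9692 Hz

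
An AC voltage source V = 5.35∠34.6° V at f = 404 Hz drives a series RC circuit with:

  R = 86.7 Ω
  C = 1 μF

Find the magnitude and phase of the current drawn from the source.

Step 1 — Angular frequency: ω = 2π·f = 2π·404 = 2538 rad/s.
Step 2 — Component impedances:
  R: Z = R = 86.7 Ω
  C: Z = 1/(jωC) = -j/(ω·C) = 0 - j393.9 Ω
Step 3 — Series combination: Z_total = R + C = 86.7 - j393.9 Ω = 403.4∠-77.6° Ω.
Step 4 — Source phasor: V = 5.35∠34.6° V = 4.404 + j3.038 V.
Step 5 — Ohm's law: I = V / Z_total = (4.404 + j3.038) / (86.7 - j393.9) = -0.005009 + j0.01228 A.
Step 6 — Convert to polar: |I| = 0.01326 A, ∠I = 112.2°.

I = 0.01326∠112.2° A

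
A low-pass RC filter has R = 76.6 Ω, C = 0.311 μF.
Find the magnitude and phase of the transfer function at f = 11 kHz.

Step 1 — Angular frequency: ω = 2π·1.1e+04 = 6.912e+04 rad/s.
Step 2 — Transfer function: H(jω) = 1/(1 + jωRC).
Step 3 — Denominator: 1 + jωRC = 1 + j·6.912e+04·76.6·3.11e-07 = 1 + j1.646.
Step 4 — H = 0.2695 - j0.4437.
Step 5 — Magnitude: |H| = 0.5191 (-5.7 dB); phase: φ = -58.7°.

|H| = 0.5191 (-5.7 dB), φ = -58.7°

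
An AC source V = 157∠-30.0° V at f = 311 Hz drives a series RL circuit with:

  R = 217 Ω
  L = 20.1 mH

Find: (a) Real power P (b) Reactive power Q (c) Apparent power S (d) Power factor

Step 1 — Angular frequency: ω = 2π·f = 2π·311 = 1954 rad/s.
Step 2 — Component impedances:
  R: Z = R = 217 Ω
  L: Z = jωL = j·1954·0.0201 = 0 + j39.28 Ω
Step 3 — Series combination: Z_total = R + L = 217 + j39.28 Ω = 220.5∠10.3° Ω.
Step 4 — Source phasor: V = 157∠-30.0° V = 136 - j78.5 V.
Step 5 — Current: I = V / Z = 0.5433 - j0.4601 A = 0.7119∠-40.3° A.
Step 6 — Complex power: S = V·I* = 110 + j19.91 VA.
Step 7 — Real power: P = Re(S) = 110 W.
Step 8 — Reactive power: Q = Im(S) = 19.91 VAR.
Step 9 — Apparent power: |S| = 111.8 VA.
Step 10 — Power factor: PF = P/|S| = 0.984 (lagging).

(a) P = 110 W  (b) Q = 19.91 VAR  (c) S = 111.8 VA  (d) PF = 0.984 (lagging)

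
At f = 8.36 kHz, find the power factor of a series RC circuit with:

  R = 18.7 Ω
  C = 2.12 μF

Step 1 — Angular frequency: ω = 2π·f = 2π·8360 = 5.253e+04 rad/s.
Step 2 — Component impedances:
  R: Z = R = 18.7 Ω
  C: Z = 1/(jωC) = -j/(ω·C) = 0 - j8.98 Ω
Step 3 — Series combination: Z_total = R + C = 18.7 - j8.98 Ω = 20.74∠-25.7° Ω.
Step 4 — Power factor: PF = cos(φ) = Re(Z)/|Z| = 18.7/20.7444 = 0.9014.
Step 5 — Type: Im(Z) = -8.98 ⇒ leading (phase φ = -25.7°).

PF = 0.9014 (leading, φ = -25.7°)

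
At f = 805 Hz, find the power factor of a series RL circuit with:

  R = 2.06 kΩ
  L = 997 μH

Step 1 — Angular frequency: ω = 2π·f = 2π·805 = 5058 rad/s.
Step 2 — Component impedances:
  R: Z = R = 2060 Ω
  L: Z = jωL = j·5058·0.000997 = 0 + j5.043 Ω
Step 3 — Series combination: Z_total = R + L = 2060 + j5.043 Ω = 2060∠0.1° Ω.
Step 4 — Power factor: PF = cos(φ) = Re(Z)/|Z| = 2060/2060 = 1.
Step 5 — Type: Im(Z) = 5.043 ⇒ lagging (phase φ = 0.1°).

PF = 1 (lagging, φ = 0.1°)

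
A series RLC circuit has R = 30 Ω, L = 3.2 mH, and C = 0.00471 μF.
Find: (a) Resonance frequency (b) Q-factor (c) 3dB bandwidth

Step 1 — Resonance: ω₀ = 1/√(LC) = 1/√(0.0032·4.71e-09) = 2.576e+05 rad/s.
Step 2 — f₀ = ω₀/(2π) = 4.1e+04 Hz.
Step 3 — Series Q: Q = ω₀L/R = 2.576e+05·0.0032/30 = 27.48.
Step 4 — Bandwidth: Δω = ω₀/Q = 9375 rad/s; BW = Δω/(2π) = 1492 Hz.

(a) f₀ = 4.1e+04 Hz  (b) Q = 27.48  (c) BW = 1492 Hz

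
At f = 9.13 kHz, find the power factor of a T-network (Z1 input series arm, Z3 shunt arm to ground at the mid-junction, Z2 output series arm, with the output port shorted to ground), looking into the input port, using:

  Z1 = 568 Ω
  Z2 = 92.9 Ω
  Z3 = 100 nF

Step 1 — Angular frequency: ω = 2π·f = 2π·9130 = 5.737e+04 rad/s.
Step 2 — Component impedances:
  Z1: Z = R = 568 Ω
  Z2: Z = R = 92.9 Ω
  Z3: Z = 1/(jωC) = -j/(ω·C) = 0 - j174.3 Ω
Step 3 — With the output port shorted to ground, the output series arm Z2 runs from the junction to ground; the shunt arm Z3 also runs from the junction to ground. They appear in parallel: Z3 || Z2 = 72.35 - j38.56 Ω.
Step 4 — Series with input arm Z1: Z_in = Z1 + (Z3 || Z2) = 640.4 - j38.56 Ω = 641.5∠-3.4° Ω.
Step 5 — Power factor: PF = cos(φ) = Re(Z)/|Z| = 640.35/641.51 = 0.9982.
Step 6 — Type: Im(Z) = -38.56 ⇒ leading (phase φ = -3.4°).

PF = 0.9982 (leading, φ = -3.4°)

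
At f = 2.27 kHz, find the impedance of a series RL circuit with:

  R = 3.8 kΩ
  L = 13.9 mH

Step 1 — Angular frequency: ω = 2π·f = 2π·2270 = 1.426e+04 rad/s.
Step 2 — Component impedances:
  R: Z = R = 3800 Ω
  L: Z = jωL = j·1.426e+04·0.0139 = 0 + j198.3 Ω
Step 3 — Series combination: Z_total = R + L = 3800 + j198.3 Ω = 3805∠3.0° Ω.

Z = 3800 + j198.3 Ω = 3805∠3.0° Ω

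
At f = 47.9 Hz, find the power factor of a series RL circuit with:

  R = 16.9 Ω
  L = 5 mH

Step 1 — Angular frequency: ω = 2π·f = 2π·47.9 = 301 rad/s.
Step 2 — Component impedances:
  R: Z = R = 16.9 Ω
  L: Z = jωL = j·301·0.005 = 0 + j1.505 Ω
Step 3 — Series combination: Z_total = R + L = 16.9 + j1.505 Ω = 16.97∠5.1° Ω.
Step 4 — Power factor: PF = cos(φ) = Re(Z)/|Z| = 16.9/16.967 = 0.9961.
Step 5 — Type: Im(Z) = 1.505 ⇒ lagging (phase φ = 5.1°).

PF = 0.9961 (lagging, φ = 5.1°)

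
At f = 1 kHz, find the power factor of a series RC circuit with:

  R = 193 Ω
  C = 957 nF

Step 1 — Angular frequency: ω = 2π·f = 2π·1000 = 6283 rad/s.
Step 2 — Component impedances:
  R: Z = R = 193 Ω
  C: Z = 1/(jωC) = -j/(ω·C) = 0 - j166.3 Ω
Step 3 — Series combination: Z_total = R + C = 193 - j166.3 Ω = 254.8∠-40.8° Ω.
Step 4 — Power factor: PF = cos(φ) = Re(Z)/|Z| = 193/254.768 = 0.7576.
Step 5 — Type: Im(Z) = -166.3 ⇒ leading (phase φ = -40.8°).

PF = 0.7576 (leading, φ = -40.8°)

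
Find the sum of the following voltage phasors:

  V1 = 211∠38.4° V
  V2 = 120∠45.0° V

Step 1 — Convert each phasor to rectangular form:
  V1 = 211·(cos(38.4°) + j·sin(38.4°)) = 165.4 + j131.1 V
  V2 = 120·(cos(45.0°) + j·sin(45.0°)) = 84.85 + j84.85 V
Step 2 — Sum components: V_total = 250.2 + j215.9 V.
Step 3 — Convert to polar: |V_total| = 330.5 V, ∠V_total = 40.8°.

V_total = 330.5∠40.8° V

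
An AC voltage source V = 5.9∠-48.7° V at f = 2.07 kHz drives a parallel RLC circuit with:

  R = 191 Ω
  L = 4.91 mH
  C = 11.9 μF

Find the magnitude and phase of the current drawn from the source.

Step 1 — Angular frequency: ω = 2π·f = 2π·2070 = 1.301e+04 rad/s.
Step 2 — Component impedances:
  R: Z = R = 191 Ω
  L: Z = jωL = j·1.301e+04·0.00491 = 0 + j63.86 Ω
  C: Z = 1/(jωC) = -j/(ω·C) = 0 - j6.461 Ω
Step 3 — Parallel combination: 1/Z_total = 1/R + 1/L + 1/C; Z_total = 0.2702 - j7.178 Ω = 7.183∠-87.8° Ω.
Step 4 — Source phasor: V = 5.9∠-48.7° V = 3.894 - j4.432 V.
Step 5 — Ohm's law: I = V / Z_total = (3.894 - j4.432) / (0.2702 - j7.178) = 0.637 + j0.5185 A.
Step 6 — Convert to polar: |I| = 0.8214 A, ∠I = 39.1°.

I = 0.8214∠39.1° A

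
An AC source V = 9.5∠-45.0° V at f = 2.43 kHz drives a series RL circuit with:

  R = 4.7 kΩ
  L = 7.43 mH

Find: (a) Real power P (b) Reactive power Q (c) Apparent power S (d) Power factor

Step 1 — Angular frequency: ω = 2π·f = 2π·2430 = 1.527e+04 rad/s.
Step 2 — Component impedances:
  R: Z = R = 4700 Ω
  L: Z = jωL = j·1.527e+04·0.00743 = 0 + j113.4 Ω
Step 3 — Series combination: Z_total = R + L = 4700 + j113.4 Ω = 4701∠1.4° Ω.
Step 4 — Source phasor: V = 9.5∠-45.0° V = 6.718 - j6.718 V.
Step 5 — Current: I = V / Z = 0.001394 - j0.001463 A = 0.002021∠-46.4° A.
Step 6 — Complex power: S = V·I* = 0.01919 + j0.0004632 VA.
Step 7 — Real power: P = Re(S) = 0.01919 W.
Step 8 — Reactive power: Q = Im(S) = 0.0004632 VAR.
Step 9 — Apparent power: |S| = 0.0192 VA.
Step 10 — Power factor: PF = P/|S| = 0.9997 (lagging).

(a) P = 0.01919 W  (b) Q = 0.0004632 VAR  (c) S = 0.0192 VA  (d) PF = 0.9997 (lagging)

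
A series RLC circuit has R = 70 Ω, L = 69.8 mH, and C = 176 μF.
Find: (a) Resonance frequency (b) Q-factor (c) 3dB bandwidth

Step 1 — Resonance condition Im(Z)=0 gives ω₀ = 1/√(LC).
Step 2 — ω₀ = 1/√(0.0698·0.000176) = 285.3 rad/s.
Step 3 — f₀ = ω₀/(2π) = 45.41 Hz.
Step 4 — Series Q: Q = ω₀L/R = 285.3·0.0698/70 = 0.2845.
Step 5 — 3dB bandwidth: Δω = ω₀/Q = 1003 rad/s; BW = Δω/(2π) = 159.6 Hz.

(a) f₀ = 45.41 Hz  (b) Q = 0.2845  (c) BW = 159.6 Hz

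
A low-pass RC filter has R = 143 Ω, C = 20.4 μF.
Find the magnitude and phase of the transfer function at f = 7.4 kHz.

Step 1 — Angular frequency: ω = 2π·7400 = 4.65e+04 rad/s.
Step 2 — Transfer function: H(jω) = 1/(1 + jωRC).
Step 3 — Denominator: 1 + jωRC = 1 + j·4.65e+04·143·2.04e-05 = 1 + j135.6.
Step 4 — H = 5.435e-05 - j0.007372.
Step 5 — Magnitude: |H| = 0.007372 (-42.6 dB); phase: φ = -89.6°.

|H| = 0.007372 (-42.6 dB), φ = -89.6°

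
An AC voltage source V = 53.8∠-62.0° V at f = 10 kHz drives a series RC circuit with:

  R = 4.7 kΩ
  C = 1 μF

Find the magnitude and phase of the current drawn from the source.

Step 1 — Angular frequency: ω = 2π·f = 2π·1e+04 = 6.283e+04 rad/s.
Step 2 — Component impedances:
  R: Z = R = 4700 Ω
  C: Z = 1/(jωC) = -j/(ω·C) = 0 - j15.92 Ω
Step 3 — Series combination: Z_total = R + C = 4700 - j15.92 Ω = 4700∠-0.2° Ω.
Step 4 — Source phasor: V = 53.8∠-62.0° V = 25.26 - j47.5 V.
Step 5 — Ohm's law: I = V / Z_total = (25.26 - j47.5) / (4700 - j15.92) = 0.005408 - j0.01009 A.
Step 6 — Convert to polar: |I| = 0.01145 A, ∠I = -61.8°.

I = 0.01145∠-61.8° A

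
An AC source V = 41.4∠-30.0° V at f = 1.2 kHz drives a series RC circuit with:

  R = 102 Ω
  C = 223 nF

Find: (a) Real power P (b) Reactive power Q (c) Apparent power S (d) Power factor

Step 1 — Angular frequency: ω = 2π·f = 2π·1200 = 7540 rad/s.
Step 2 — Component impedances:
  R: Z = R = 102 Ω
  C: Z = 1/(jωC) = -j/(ω·C) = 0 - j594.7 Ω
Step 3 — Series combination: Z_total = R + C = 102 - j594.7 Ω = 603.4∠-80.3° Ω.
Step 4 — Source phasor: V = 41.4∠-30.0° V = 35.85 - j20.7 V.
Step 5 — Current: I = V / Z = 0.04385 + j0.05276 A = 0.06861∠50.3° A.
Step 6 — Complex power: S = V·I* = 0.4801 - j2.799 VA.
Step 7 — Real power: P = Re(S) = 0.4801 W.
Step 8 — Reactive power: Q = Im(S) = -2.799 VAR.
Step 9 — Apparent power: |S| = 2.84 VA.
Step 10 — Power factor: PF = P/|S| = 0.169 (leading).

(a) P = 0.4801 W  (b) Q = -2.799 VAR  (c) S = 2.84 VA  (d) PF = 0.169 (leading)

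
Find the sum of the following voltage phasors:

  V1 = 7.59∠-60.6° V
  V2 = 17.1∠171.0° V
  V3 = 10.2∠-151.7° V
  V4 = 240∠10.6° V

Step 1 — Convert each phasor to rectangular form:
  V1 = 7.59·(cos(-60.6°) + j·sin(-60.6°)) = 3.726 - j6.613 V
  V2 = 17.1·(cos(171.0°) + j·sin(171.0°)) = -16.89 + j2.675 V
  V3 = 10.2·(cos(-151.7°) + j·sin(-151.7°)) = -8.981 - j4.836 V
  V4 = 240·(cos(10.6°) + j·sin(10.6°)) = 235.9 + j44.15 V
Step 2 — Sum components: V_total = 213.8 + j35.38 V.
Step 3 — Convert to polar: |V_total| = 216.7 V, ∠V_total = 9.4°.

V_total = 216.7∠9.4° V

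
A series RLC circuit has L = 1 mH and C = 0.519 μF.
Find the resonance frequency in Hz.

Step 1 — Resonance condition Im(Z)=0 gives ω₀ = 1/√(LC).
Step 2 — ω₀ = 1/√(0.001·5.19e-07) = 4.39e+04 rad/s.
Step 3 — f₀ = ω₀/(2π) = 6986 Hz.

f₀ = 6986 Hz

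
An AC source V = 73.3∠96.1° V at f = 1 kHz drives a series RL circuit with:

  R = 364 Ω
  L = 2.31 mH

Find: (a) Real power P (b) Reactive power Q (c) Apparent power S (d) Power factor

Step 1 — Angular frequency: ω = 2π·f = 2π·1000 = 6283 rad/s.
Step 2 — Component impedances:
  R: Z = R = 364 Ω
  L: Z = jωL = j·6283·0.00231 = 0 + j14.51 Ω
Step 3 — Series combination: Z_total = R + L = 364 + j14.51 Ω = 364.3∠2.3° Ω.
Step 4 — Source phasor: V = 73.3∠96.1° V = -7.789 + j72.88 V.
Step 5 — Current: I = V / Z = -0.01339 + j0.2008 A = 0.2012∠93.8° A.
Step 6 — Complex power: S = V·I* = 14.74 + j0.5876 VA.
Step 7 — Real power: P = Re(S) = 14.74 W.
Step 8 — Reactive power: Q = Im(S) = 0.5876 VAR.
Step 9 — Apparent power: |S| = 14.75 VA.
Step 10 — Power factor: PF = P/|S| = 0.9992 (lagging).

(a) P = 14.74 W  (b) Q = 0.5876 VAR  (c) S = 14.75 VA  (d) PF = 0.9992 (lagging)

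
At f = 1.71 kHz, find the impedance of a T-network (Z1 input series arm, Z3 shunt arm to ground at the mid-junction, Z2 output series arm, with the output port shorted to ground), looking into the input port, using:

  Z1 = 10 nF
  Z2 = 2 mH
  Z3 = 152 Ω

Step 1 — Angular frequency: ω = 2π·f = 2π·1710 = 1.074e+04 rad/s.
Step 2 — Component impedances:
  Z1: Z = 1/(jωC) = -j/(ω·C) = 0 - j9307 Ω
  Z2: Z = jωL = j·1.074e+04·0.002 = 0 + j21.49 Ω
  Z3: Z = R = 152 Ω
Step 3 — With the output port shorted to ground, the output series arm Z2 runs from the junction to ground; the shunt arm Z3 also runs from the junction to ground. They appear in parallel: Z3 || Z2 = 2.978 + j21.07 Ω.
Step 4 — Series with input arm Z1: Z_in = Z1 + (Z3 || Z2) = 2.978 - j9286 Ω = 9286∠-90.0° Ω.

Z = 2.978 - j9286 Ω = 9286∠-90.0° Ω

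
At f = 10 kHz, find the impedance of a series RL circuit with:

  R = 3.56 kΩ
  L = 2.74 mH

Step 1 — Angular frequency: ω = 2π·f = 2π·1e+04 = 6.283e+04 rad/s.
Step 2 — Component impedances:
  R: Z = R = 3560 Ω
  L: Z = jωL = j·6.283e+04·0.00274 = 0 + j172.2 Ω
Step 3 — Series combination: Z_total = R + L = 3560 + j172.2 Ω = 3564∠2.8° Ω.

Z = 3560 + j172.2 Ω = 3564∠2.8° Ω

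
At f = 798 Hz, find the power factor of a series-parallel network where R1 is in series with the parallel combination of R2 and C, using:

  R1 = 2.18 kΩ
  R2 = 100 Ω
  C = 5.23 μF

Step 1 — Angular frequency: ω = 2π·f = 2π·798 = 5014 rad/s.
Step 2 — Component impedances:
  R1: Z = R = 2180 Ω
  R2: Z = R = 100 Ω
  C: Z = 1/(jωC) = -j/(ω·C) = 0 - j38.13 Ω
Step 3 — Parallel branch: R2 || C = 1/(1/R2 + 1/C) = 12.7 - j33.29 Ω.
Step 4 — Series with R1: Z_total = R1 + (R2 || C) = 2193 - j33.29 Ω = 2193∠-0.9° Ω.
Step 5 — Power factor: PF = cos(φ) = Re(Z)/|Z| = 2192.7/2192.9 = 0.9999.
Step 6 — Type: Im(Z) = -33.29 ⇒ leading (phase φ = -0.9°).

PF = 0.9999 (leading, φ = -0.9°)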